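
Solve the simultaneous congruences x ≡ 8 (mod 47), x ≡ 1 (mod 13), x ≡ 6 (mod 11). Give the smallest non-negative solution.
The moduli 47, 13, 11 are pairwise coprime, so by the CRT there is a unique solution mod 47·13·11 = 6721.
Solve by successive substitution. Start with x ≡ 8 (mod 47).
  Combine with x ≡ 1 (mod 13): write x = 8 + 47·t and require 8 + 47·t ≡ 1 (mod 13), i.e. 47·t ≡ 1 − 8 ≡ 6 (mod 13). Since 47^(−1) ≡ 5 (mod 13) (47 ≡ 8 (mod 13)), t ≡ 5·6 ≡ 4 (mod 13). So x ≡ 8 + 47·4 = 196 (mod 611).
  Combine with x ≡ 6 (mod 11): write x = 196 + 611·t and require 196 + 611·t ≡ 6 (mod 11), i.e. 611·t ≡ 6 − 196 ≡ 8 (mod 11). Since 611^(−1) ≡ 2 (mod 11) (611 ≡ 6 (mod 11)), t ≡ 2·8 ≡ 5 (mod 11). So x ≡ 196 + 611·5 = 3251 (mod 6721).
Unique solution in [0, 6721): x = 3251.

Final answer: x ≡ 3251 (mod 6721); the representative in [0, 6721) is 3251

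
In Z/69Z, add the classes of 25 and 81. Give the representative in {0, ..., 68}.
Reduce the summands first: 81 ≡ 12 (mod 69), so 25 + 81 ≡ 25 + 12 (mod 69). 25 + 12 = 37; 37 = 0·69 + 37, so (25 + 81) mod 69 = 37.

Final answer: 37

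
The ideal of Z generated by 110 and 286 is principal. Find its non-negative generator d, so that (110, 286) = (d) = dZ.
(110, 286) = (22); d = 22

In the PID Z, (a, b) is generated by gcd(a, b). Compute gcd(286, 110) with the extended Euclidean algorithm, tracking rows (r, s, t) with s·286 + t·110 = r:
  row A: (286, 1, 0)   [1·286 + 0·110 = 286]
  row B: (110, 0, 1)   [0·286 + 1·110 = 110]
  286 = 2·110 + 66   → row C = row A − 2·row B = (66, 1, −2)   [check: 1·286 − 2·110 = 66]
  110 = 1·66 + 44   → row D = row B − 1·row C = (44, −1, 3)   [check: −1·286 + 3·110 = 44]
  66 = 1·44 + 22   → row E = row C − 1·row D = (22, 2, −5)   [check: 2·286 − 5·110 = 22]
  44 = 2·22 + 0   → remainder 0, stop. gcd = 22 (last nonzero row E).
So gcd(110, 286) = 22, with Bézout identity 2·286 − 5·110 = 22. Containment (⊇): the Bézout identity exhibits 22 as an element of (110, 286), giving (22) ⊆ (110, 286). Containment (⊆): since 22 | 110 and 22 | 286 (110 = 22·5, 286 = 22·13), every Z-linear combination of 110 and 286 is divisible by 22, so (110, 286) ⊆ (22). Therefore (110, 286) = (22), d = 22.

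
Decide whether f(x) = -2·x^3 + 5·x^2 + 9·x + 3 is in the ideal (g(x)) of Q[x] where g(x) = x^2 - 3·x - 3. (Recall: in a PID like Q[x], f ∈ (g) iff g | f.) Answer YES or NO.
YES

In Q[x] the ideal (g) consists of all multiples of g, so f ∈ (g) iff g | f, i.e. iff the remainder of f on division by g is 0. Divide f by g (g is monic, so eliminate the leading term of the running remainder at each step):
  leading term -2·x^3: subtract (-2·x)·g(x) = -2·x^3 + 6·x^2 + 6·x, leaving -x^2 + 3·x + 3
  leading term -x^2: subtract (-1)·g(x) = -x^2 + 3·x + 3, leaving 0
The remainder is 0, so f(x) = g(x) · h(x) with h(x) = -2·x - 1. Hence g | f, i.e. f ∈ (g).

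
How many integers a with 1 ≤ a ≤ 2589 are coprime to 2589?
1724

The number of a ∈ {1, ..., 2589} with gcd(a, 2589) = 1 is by definition Euler's totient φ(2589). φ is multiplicative, with φ(p^e) = p^e − p^(e−1). Factorise 2589 = 3 · 863. Then
  φ(2589) = (3 − 1) · (863 − 1) = 2 · 862 = 1724.
So there are 1724 such integers.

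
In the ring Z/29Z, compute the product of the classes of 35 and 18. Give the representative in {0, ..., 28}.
Reduce the factors first: 35 ≡ 6 (mod 29), so 35 · 18 ≡ 6 · 18 (mod 29). 6 · 18 = 108. Dividing by 29: 108 = 3·29 + 21. So (35 · 18) mod 29 = 21.

Final answer: 21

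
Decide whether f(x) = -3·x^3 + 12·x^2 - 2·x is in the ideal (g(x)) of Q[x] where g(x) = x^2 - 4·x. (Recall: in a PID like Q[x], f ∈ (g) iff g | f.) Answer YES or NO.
NO

In Q[x] the ideal (g) consists of all multiples of g, so f ∈ (g) iff g | f, i.e. iff the remainder of f on division by g is 0. Divide f by g (g is monic, so eliminate the leading term of the running remainder at each step):
  leading term -3·x^3: subtract (-3·x)·g(x) = -3·x^3 + 12·x^2, leaving -2·x
The remainder r(x) = -2·x ≠ 0 (and deg r < deg g), so g ∤ f, i.e. f ∉ (g).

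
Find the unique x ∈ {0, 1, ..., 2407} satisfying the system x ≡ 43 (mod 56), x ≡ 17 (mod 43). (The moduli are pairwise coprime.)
x ≡ 2339 (mod 2408); the representative in [0, 2408) is 2339

The moduli 56, 43 are pairwise coprime, so by the CRT there is a unique solution mod 56·43 = 2408.
Solve by successive substitution. Start with x ≡ 43 (mod 56).
  Combine with x ≡ 17 (mod 43): write x = 43 + 56·t and require 43 + 56·t ≡ 17 (mod 43), i.e. 56·t ≡ 17 − 43 ≡ 17 (mod 43). Since 56^(−1) ≡ 10 (mod 43) (56 ≡ 13 (mod 43)), t ≡ 10·17 ≡ 41 (mod 43). So x ≡ 43 + 56·41 = 2339 (mod 2408).
Unique solution in [0, 2408): x = 2339.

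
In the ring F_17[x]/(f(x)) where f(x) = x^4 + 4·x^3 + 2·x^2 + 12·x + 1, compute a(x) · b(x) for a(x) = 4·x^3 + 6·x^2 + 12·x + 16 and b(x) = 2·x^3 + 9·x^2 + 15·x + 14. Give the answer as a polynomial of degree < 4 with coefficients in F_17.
a · b ≡ 11·x^3 + 7·x^2 + 2·x + 13 (mod f(x))

Multiply as integer polynomials: a · b = 8·x^6 + 48·x^5 + 138·x^4 + 286·x^3 + 408·x^2 + 408·x + 224. Reducing coefficients mod 17: a · b ≡ 8·x^6 + 14·x^5 + 2·x^4 + 14·x^3 + 3. Now divide by f(x) = x^4 + 4·x^3 + 2·x^2 + 12·x + 1 in F_17[x], eliminating the leading term at each step:
  leading term 8·x^6: subtract (8·x^2)·f(x) = 8·x^6 + 15·x^5 + 16·x^4 + 11·x^3 + 8·x^2, leaving 16·x^5 + 3·x^4 + 3·x^3 + 9·x^2 + 3 (coefficients mod 17)
  leading term 16·x^5: subtract (16·x)·f(x) = 16·x^5 + 13·x^4 + 15·x^3 + 5·x^2 + 16·x, leaving 7·x^4 + 5·x^3 + 4·x^2 + x + 3 (coefficients mod 17)
  leading term 7·x^4: subtract (7)·f(x) = 7·x^4 + 11·x^3 + 14·x^2 + 16·x + 7, leaving 11·x^3 + 7·x^2 + 2·x + 13 (coefficients mod 17)
The degree is now < 4, so this is the remainder. Hence a · b ≡ 11·x^3 + 7·x^2 + 2·x + 13 in F_17[x]/(f).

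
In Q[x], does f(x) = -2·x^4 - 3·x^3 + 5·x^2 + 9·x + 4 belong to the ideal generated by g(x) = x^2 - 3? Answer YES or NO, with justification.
In Q[x] the ideal (g) consists of all multiples of g, so f ∈ (g) iff g | f, i.e. iff the remainder of f on division by g is 0. Divide f by g (g is monic, so eliminate the leading term of the running remainder at each step):
  leading term -2·x^4: subtract (-2·x^2)·g(x) = -2·x^4 + 6·x^2, leaving -3·x^3 - x^2 + 9·x + 4
  leading term -3·x^3: subtract (-3·x)·g(x) = -3·x^3 + 9·x, leaving 4 - x^2
  leading term -x^2: subtract (-1)·g(x) = 3 - x^2, leaving 1
The remainder r(x) = 1 ≠ 0 (and deg r < deg g), so g ∤ f, i.e. f ∉ (g).

Final answer: NO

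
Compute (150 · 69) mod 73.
Reduce the factors first: 150 ≡ 4 (mod 73), so 150 · 69 ≡ 4 · 69 (mod 73). 4 · 69 = 276. Dividing by 73: 276 = 3·73 + 57. So (150 · 69) mod 73 = 57.

Final answer: 57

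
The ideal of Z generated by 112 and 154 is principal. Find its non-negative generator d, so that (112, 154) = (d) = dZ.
(112, 154) = (14); d = 14

In the PID Z, (a, b) is generated by gcd(a, b). Compute gcd(154, 112) with the extended Euclidean algorithm, tracking rows (r, s, t) with s·154 + t·112 = r:
  row A: (154, 1, 0)   [1·154 + 0·112 = 154]
  row B: (112, 0, 1)   [0·154 + 1·112 = 112]
  154 = 1·112 + 42   → row C = row A − 1·row B = (42, 1, −1)   [check: 1·154 − 1·112 = 42]
  112 = 2·42 + 28   → row D = row B − 2·row C = (28, −2, 3)   [check: −2·154 + 3·112 = 28]
  42 = 1·28 + 14   → row E = row C − 1·row D = (14, 3, −4)   [check: 3·154 − 4·112 = 14]
  28 = 2·14 + 0   → remainder 0, stop. gcd = 14 (last nonzero row E).
So gcd(112, 154) = 14, with Bézout identity 3·154 − 4·112 = 14. Containment (⊇): the Bézout identity exhibits 14 as an element of (112, 154), giving (14) ⊆ (112, 154). Containment (⊆): since 14 | 112 and 14 | 154 (112 = 14·8, 154 = 14·11), every Z-linear combination of 112 and 154 is divisible by 14, so (112, 154) ⊆ (14). Therefore (112, 154) = (14), d = 14.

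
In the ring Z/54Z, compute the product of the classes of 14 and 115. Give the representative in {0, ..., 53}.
44

Reduce the factors first: 115 ≡ 7 (mod 54), so 14 · 115 ≡ 14 · 7 (mod 54). 14 · 7 = 98. Dividing by 54: 98 = 1·54 + 44. So (14 · 115) mod 54 = 44.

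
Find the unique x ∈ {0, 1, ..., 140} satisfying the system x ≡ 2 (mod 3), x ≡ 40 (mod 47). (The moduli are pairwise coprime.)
The moduli 3, 47 are pairwise coprime, so by the CRT there is a unique solution mod 3·47 = 141.
Solve by successive substitution. Start with x ≡ 2 (mod 3).
  Combine with x ≡ 40 (mod 47): write x = 2 + 3·t and require 2 + 3·t ≡ 40 (mod 47), i.e. 3·t ≡ 40 − 2 ≡ 38 (mod 47). Since 3^(−1) ≡ 16 (mod 47), t ≡ 16·38 ≡ 44 (mod 47). So x ≡ 2 + 3·44 = 134 (mod 141).
Unique solution in [0, 141): x = 134.

Final answer: x ≡ 134 (mod 141); the representative in [0, 141) is 134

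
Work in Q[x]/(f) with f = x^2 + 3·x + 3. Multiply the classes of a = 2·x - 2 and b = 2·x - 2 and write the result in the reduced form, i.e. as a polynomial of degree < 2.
First multiply in Q[x] without reducing: a · b = 4·x^2 - 8·x + 4. Now divide by f(x) = x^2 + 3·x + 3, eliminating the leading term at each step:
  leading term 4·x^2: subtract (4)·f(x) = 4·x^2 + 12·x + 12, leaving -20·x - 8
The degree is now < 2, so this is the remainder. Hence a · b ≡ -20·x - 8 in Q[x]/(f).

Final answer: a · b ≡ -20·x - 8 (mod f(x))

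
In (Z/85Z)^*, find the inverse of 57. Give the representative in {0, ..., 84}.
Apply the extended Euclidean algorithm to (85, 57), tracking rows (r, s, t) with s·85 + t·57 = r. Each division r_prev = q·r_cur + r_new produces the new row as (previous row) − q·(current row):
  row A: (85, 1, 0)   [1·85 + 0·57 = 85]
  row B: (57, 0, 1)   [0·85 + 1·57 = 57]
  85 = 1·57 + 28   → row C = row A − 1·row B = (28, 1, −1)   [check: 1·85 − 1·57 = 28]
  57 = 2·28 + 1   → row D = row B − 2·row C = (1, −2, 3)   [check: −2·85 + 3·57 = 1]
  28 = 28·1 + 0   → remainder 0, stop. gcd = 1 (last nonzero row D).
The gcd is 1, so 57 is invertible mod 85. The last nonzero row gives −2·85 + 3·57 = 1, so t = 3. So 57^(−1) ≡ 3 (mod 85). Verify: 57 · 3 = 171 ≡ 1 (mod 85). ✓

Final answer: 57^(−1) ≡ 3 (mod 85)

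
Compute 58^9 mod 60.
Use repeated squaring. Binary(9) = 1001. Walk through the bits of the exponent 9 left-to-right: at each bit after the leading one, square the running value, then multiply by 58 if the bit is 1 (always reducing mod 60):
  bit 1 = 1 (leading): start with 58.
  bit 2 = 0: square 58^2 = 3364 ≡ 4 (mod 60).
  bit 3 = 0: square 4^2 = 16 (mod 60).
  bit 4 = 1: square 16^2 = 256 ≡ 16; bit is 1, so multiply 16·58 = 928 ≡ 28 (mod 60).
Final value: 58^9 ≡ 28 (mod 60).

Final answer: 28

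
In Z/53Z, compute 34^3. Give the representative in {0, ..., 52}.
Use repeated squaring. Binary(3) = 11. Walk through the bits of the exponent 3 left-to-right: at each bit after the leading one, square the running value, then multiply by 34 if the bit is 1 (always reducing mod 53):
  bit 1 = 1 (leading): start with 34.
  bit 2 = 1: square 34^2 = 1156 ≡ 43; bit is 1, so multiply 43·34 = 1462 ≡ 31 (mod 53).
Final value: 34^3 ≡ 31 (mod 53).

Final answer: 31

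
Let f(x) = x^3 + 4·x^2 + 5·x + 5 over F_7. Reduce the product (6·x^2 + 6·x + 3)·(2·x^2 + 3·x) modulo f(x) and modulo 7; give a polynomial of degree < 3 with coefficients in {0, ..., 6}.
a · b ≡ x^2 + 4·x + 6 (mod f(x))

Multiply as integer polynomials: a · b = 12·x^4 + 30·x^3 + 24·x^2 + 9·x. Reducing coefficients mod 7: a · b ≡ 5·x^4 + 2·x^3 + 3·x^2 + 2·x. Now divide by f(x) = x^3 + 4·x^2 + 5·x + 5 in F_7[x], eliminating the leading term at each step:
  leading term 5·x^4: subtract (5·x)·f(x) = 5·x^4 + 6·x^3 + 4·x^2 + 4·x, leaving 3·x^3 + 6·x^2 + 5·x (coefficients mod 7)
  leading term 3·x^3: subtract (3)·f(x) = 3·x^3 + 5·x^2 + x + 1, leaving x^2 + 4·x + 6 (coefficients mod 7)
The degree is now < 3, so this is the remainder. Hence a · b ≡ x^2 + 4·x + 6 in F_7[x]/(f).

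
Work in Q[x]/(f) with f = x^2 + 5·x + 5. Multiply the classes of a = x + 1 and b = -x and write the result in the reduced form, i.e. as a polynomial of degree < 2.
First multiply in Q[x] without reducing: a · b = -x^2 - x. Now divide by f(x) = x^2 + 5·x + 5, eliminating the leading term at each step:
  leading term -x^2: subtract (-1)·f(x) = -x^2 - 5·x - 5, leaving 4·x + 5
The degree is now < 2, so this is the remainder. Hence a · b ≡ 4·x + 5 in Q[x]/(f).

Final answer: a · b ≡ 4·x + 5 (mod f(x))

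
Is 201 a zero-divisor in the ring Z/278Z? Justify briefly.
gcd(201, 278) = 1, so 201 is a unit in Z/278Z (it has a multiplicative inverse). A unit cannot be a zero-divisor: if 201·b ≡ 0 then multiplying both sides by 201^(−1) gives b ≡ 0. So 201 is not a zero-divisor.

Final answer: NO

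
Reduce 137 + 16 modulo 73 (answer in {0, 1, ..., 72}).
Reduce the summands first: 137 ≡ 64 (mod 73), so 137 + 16 ≡ 64 + 16 (mod 73). 64 + 16 = 80; 80 = 1·73 + 7, so (137 + 16) mod 73 = 7.

Final answer: 7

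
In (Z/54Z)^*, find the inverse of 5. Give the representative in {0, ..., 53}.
5^(−1) ≡ 11 (mod 54)

Apply the extended Euclidean algorithm to (54, 5), tracking rows (r, s, t) with s·54 + t·5 = r. Each division r_prev = q·r_cur + r_new produces the new row as (previous row) − q·(current row):
  row A: (54, 1, 0)   [1·54 + 0·5 = 54]
  row B: (5, 0, 1)   [0·54 + 1·5 = 5]
  54 = 10·5 + 4   → row C = row A − 10·row B = (4, 1, −10)   [check: 1·54 − 10·5 = 4]
  5 = 1·4 + 1   → row D = row B − 1·row C = (1, −1, 11)   [check: −1·54 + 11·5 = 1]
  4 = 4·1 + 0   → remainder 0, stop. gcd = 1 (last nonzero row D).
The gcd is 1, so 5 is invertible mod 54. The last nonzero row gives −1·54 + 11·5 = 1, so t = 11. So 5^(−1) ≡ 11 (mod 54). Verify: 5 · 11 = 55 ≡ 1 (mod 54). ✓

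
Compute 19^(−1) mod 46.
19^(−1) ≡ 17 (mod 46)

Apply the extended Euclidean algorithm to (46, 19), tracking rows (r, s, t) with s·46 + t·19 = r. Each division r_prev = q·r_cur + r_new produces the new row as (previous row) − q·(current row):
  row A: (46, 1, 0)   [1·46 + 0·19 = 46]
  row B: (19, 0, 1)   [0·46 + 1·19 = 19]
  46 = 2·19 + 8   → row C = row A − 2·row B = (8, 1, −2)   [check: 1·46 − 2·19 = 8]
  19 = 2·8 + 3   → row D = row B − 2·row C = (3, −2, 5)   [check: −2·46 + 5·19 = 3]
  8 = 2·3 + 2   → row E = row C − 2·row D = (2, 5, −12)   [check: 5·46 − 12·19 = 2]
  3 = 1·2 + 1   → row F = row D − 1·row E = (1, −7, 17)   [check: −7·46 + 17·19 = 1]
  2 = 2·1 + 0   → remainder 0, stop. gcd = 1 (last nonzero row F).
The gcd is 1, so 19 is invertible mod 46. The last nonzero row gives −7·46 + 17·19 = 1, so t = 17. So 19^(−1) ≡ 17 (mod 46). Verify: 19 · 17 = 323 ≡ 1 (mod 46). ✓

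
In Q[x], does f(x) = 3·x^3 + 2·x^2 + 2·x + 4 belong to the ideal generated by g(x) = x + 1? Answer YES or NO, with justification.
In Q[x] the ideal (g) consists of all multiples of g, so f ∈ (g) iff g | f, i.e. iff the remainder of f on division by g is 0. Divide f by g (g is monic, so eliminate the leading term of the running remainder at each step):
  leading term 3·x^3: subtract (3·x^2)·g(x) = 3·x^3 + 3·x^2, leaving -x^2 + 2·x + 4
  leading term -x^2: subtract (-x)·g(x) = -x^2 - x, leaving 3·x + 4
  leading term 3·x: subtract (3)·g(x) = 3·x + 3, leaving 1
The remainder r(x) = 1 ≠ 0 (and deg r < deg g), so g ∤ f, i.e. f ∉ (g).

Final answer: NO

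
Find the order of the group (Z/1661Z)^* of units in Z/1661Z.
(Z/1661Z)^* consists of the classes a with gcd(a, 1661) = 1, so its order is φ(1661). φ is multiplicative, with φ(p^e) = p^e − p^(e−1). Factorise 1661 = 11 · 151. Then
  φ(1661) = (11 − 1) · (151 − 1) = 10 · 150 = 1500.
Thus |(Z/1661Z)^*| = 1500.

Final answer: |(Z/1661Z)^*| = 1500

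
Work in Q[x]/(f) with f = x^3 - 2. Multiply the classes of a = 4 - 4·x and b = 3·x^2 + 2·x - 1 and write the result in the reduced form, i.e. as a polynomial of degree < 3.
First multiply in Q[x] without reducing: a · b = -12·x^3 + 4·x^2 + 12·x - 4. Now divide by f(x) = x^3 - 2, eliminating the leading term at each step:
  leading term -12·x^3: subtract (-12)·f(x) = 24 - 12·x^3, leaving 4·x^2 + 12·x - 28
The degree is now < 3, so this is the remainder. Hence a · b ≡ 4·x^2 + 12·x - 28 in Q[x]/(f).

Final answer: a · b ≡ 4·x^2 + 12·x - 28 (mod f(x))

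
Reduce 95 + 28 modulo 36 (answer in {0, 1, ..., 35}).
Reduce the summands first: 95 ≡ 23 (mod 36), so 95 + 28 ≡ 23 + 28 (mod 36). 23 + 28 = 51; 51 = 1·36 + 15, so (95 + 28) mod 36 = 15.

Final answer: 15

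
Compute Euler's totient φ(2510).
φ is multiplicative, with φ(p^e) = p^e − p^(e−1). Factorise 2510 = 2 · 5 · 251. Then
  φ(2510) = (2 − 1) · (5 − 1) · (251 − 1) = 1 · 4 · 250 = 1000.

Final answer: φ(2510) = 1000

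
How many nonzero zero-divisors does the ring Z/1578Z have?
Z/1578Z has 1053 nonzero zero-divisors

In Z/1578Z each nonzero element is either a unit (gcd with 1578 is 1) or a zero-divisor (gcd > 1). The number of units is φ(1578): factorise 1578 = 2 · 3 · 263, so φ(1578) = (2 − 1) · (3 − 1) · (263 − 1) = 1 · 2 · 262 = 524. The nonzero elements number 1578 − 1 = 1577. Hence the nonzero zero-divisors number 1577 − 524 = 1053.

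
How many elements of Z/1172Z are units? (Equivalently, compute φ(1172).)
An element a ∈ Z/1172Z is a unit iff gcd(a, 1172) = 1, so the number of units is φ(1172). φ is multiplicative, with φ(p^e) = p^e − p^(e−1). Factorise 1172 = 2^2 · 293. Then
  φ(1172) = (2^2 − 2^1) · (293 − 1) = 2 · 292 = 584.

Final answer: Z/1172Z has φ(1172) = 584 units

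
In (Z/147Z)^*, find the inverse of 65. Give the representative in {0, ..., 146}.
Apply the extended Euclidean algorithm to (147, 65), tracking rows (r, s, t) with s·147 + t·65 = r. Each division r_prev = q·r_cur + r_new produces the new row as (previous row) − q·(current row):
  row A: (147, 1, 0)   [1·147 + 0·65 = 147]
  row B: (65, 0, 1)   [0·147 + 1·65 = 65]
  147 = 2·65 + 17   → row C = row A − 2·row B = (17, 1, −2)   [check: 1·147 − 2·65 = 17]
  65 = 3·17 + 14   → row D = row B − 3·row C = (14, −3, 7)   [check: −3·147 + 7·65 = 14]
  17 = 1·14 + 3   → row E = row C − 1·row D = (3, 4, −9)   [check: 4·147 − 9·65 = 3]
  14 = 4·3 + 2   → row F = row D − 4·row E = (2, −19, 43)   [check: −19·147 + 43·65 = 2]
  3 = 1·2 + 1   → row G = row E − 1·row F = (1, 23, −52)   [check: 23·147 − 52·65 = 1]
  2 = 2·1 + 0   → remainder 0, stop. gcd = 1 (last nonzero row G).
The gcd is 1, so 65 is invertible mod 147. The last nonzero row gives 23·147 − 52·65 = 1, so t = −52. So 65^(−1) ≡ −52 ≡ 95 (mod 147). Verify: 65 · 95 = 6175 ≡ 1 (mod 147). ✓

Final answer: 65^(−1) ≡ 95 (mod 147)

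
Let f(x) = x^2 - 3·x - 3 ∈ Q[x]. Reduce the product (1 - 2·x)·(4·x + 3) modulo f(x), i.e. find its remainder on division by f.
First multiply in Q[x] without reducing: a · b = -8·x^2 - 2·x + 3. Now divide by f(x) = x^2 - 3·x - 3, eliminating the leading term at each step:
  leading term -8·x^2: subtract (-8)·f(x) = -8·x^2 + 24·x + 24, leaving -26·x - 21
The degree is now < 2, so this is the remainder. Hence a · b ≡ -26·x - 21 in Q[x]/(f).

Final answer: a · b ≡ -26·x - 21 (mod f(x))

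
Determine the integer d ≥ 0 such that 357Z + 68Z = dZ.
In the PID Z, (a, b) is generated by gcd(a, b). Compute gcd(357, 68) with the extended Euclidean algorithm, tracking rows (r, s, t) with s·357 + t·68 = r:
  row A: (357, 1, 0)   [1·357 + 0·68 = 357]
  row B: (68, 0, 1)   [0·357 + 1·68 = 68]
  357 = 5·68 + 17   → row C = row A − 5·row B = (17, 1, −5)   [check: 1·357 − 5·68 = 17]
  68 = 4·17 + 0   → remainder 0, stop. gcd = 17 (last nonzero row C).
So gcd(357, 68) = 17, with Bézout identity 1·357 − 5·68 = 17. Containment (⊇): the Bézout identity exhibits 17 as an element of (357, 68), giving (17) ⊆ (357, 68). Containment (⊆): since 17 | 357 and 17 | 68 (357 = 17·21, 68 = 17·4), every Z-linear combination of 357 and 68 is divisible by 17, so (357, 68) ⊆ (17). Therefore (357, 68) = (17), d = 17.

Final answer: (357, 68) = (17); d = 17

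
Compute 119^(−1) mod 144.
119^(−1) ≡ 23 (mod 144)

Apply the extended Euclidean algorithm to (144, 119), tracking rows (r, s, t) with s·144 + t·119 = r. Each division r_prev = q·r_cur + r_new produces the new row as (previous row) − q·(current row):
  row A: (144, 1, 0)   [1·144 + 0·119 = 144]
  row B: (119, 0, 1)   [0·144 + 1·119 = 119]
  144 = 1·119 + 25   → row C = row A − 1·row B = (25, 1, −1)   [check: 1·144 − 1·119 = 25]
  119 = 4·25 + 19   → row D = row B − 4·row C = (19, −4, 5)   [check: −4·144 + 5·119 = 19]
  25 = 1·19 + 6   → row E = row C − 1·row D = (6, 5, −6)   [check: 5·144 − 6·119 = 6]
  19 = 3·6 + 1   → row F = row D − 3·row E = (1, −19, 23)   [check: −19·144 + 23·119 = 1]
  6 = 6·1 + 0   → remainder 0, stop. gcd = 1 (last nonzero row F).
The gcd is 1, so 119 is invertible mod 144. The last nonzero row gives −19·144 + 23·119 = 1, so t = 23. So 119^(−1) ≡ 23 (mod 144). Verify: 119 · 23 = 2737 ≡ 1 (mod 144). ✓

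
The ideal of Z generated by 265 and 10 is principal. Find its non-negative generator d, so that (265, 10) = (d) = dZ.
(265, 10) = (5); d = 5

In the PID Z, (a, b) is generated by gcd(a, b). Compute gcd(265, 10) with the extended Euclidean algorithm, tracking rows (r, s, t) with s·265 + t·10 = r:
  row A: (265, 1, 0)   [1·265 + 0·10 = 265]
  row B: (10, 0, 1)   [0·265 + 1·10 = 10]
  265 = 26·10 + 5   → row C = row A − 26·row B = (5, 1, −26)   [check: 1·265 − 26·10 = 5]
  10 = 2·5 + 0   → remainder 0, stop. gcd = 5 (last nonzero row C).
So gcd(265, 10) = 5, with Bézout identity 1·265 − 26·10 = 5. Containment (⊇): the Bézout identity exhibits 5 as an element of (265, 10), giving (5) ⊆ (265, 10). Containment (⊆): since 5 | 265 and 5 | 10 (265 = 5·53, 10 = 5·2), every Z-linear combination of 265 and 10 is divisible by 5, so (265, 10) ⊆ (5). Therefore (265, 10) = (5), d = 5.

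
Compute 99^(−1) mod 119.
99^(−1) ≡ 113 (mod 119)

Apply the extended Euclidean algorithm to (119, 99), tracking rows (r, s, t) with s·119 + t·99 = r. Each division r_prev = q·r_cur + r_new produces the new row as (previous row) − q·(current row):
  row A: (119, 1, 0)   [1·119 + 0·99 = 119]
  row B: (99, 0, 1)   [0·119 + 1·99 = 99]
  119 = 1·99 + 20   → row C = row A − 1·row B = (20, 1, −1)   [check: 1·119 − 1·99 = 20]
  99 = 4·20 + 19   → row D = row B − 4·row C = (19, −4, 5)   [check: −4·119 + 5·99 = 19]
  20 = 1·19 + 1   → row E = row C − 1·row D = (1, 5, −6)   [check: 5·119 − 6·99 = 1]
  19 = 19·1 + 0   → remainder 0, stop. gcd = 1 (last nonzero row E).
The gcd is 1, so 99 is invertible mod 119. The last nonzero row gives 5·119 − 6·99 = 1, so t = −6. So 99^(−1) ≡ −6 ≡ 113 (mod 119). Verify: 99 · 113 = 11187 ≡ 1 (mod 119). ✓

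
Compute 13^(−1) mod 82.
13^(−1) ≡ 19 (mod 82)

Apply the extended Euclidean algorithm to (82, 13), tracking rows (r, s, t) with s·82 + t·13 = r. Each division r_prev = q·r_cur + r_new produces the new row as (previous row) − q·(current row):
  row A: (82, 1, 0)   [1·82 + 0·13 = 82]
  row B: (13, 0, 1)   [0·82 + 1·13 = 13]
  82 = 6·13 + 4   → row C = row A − 6·row B = (4, 1, −6)   [check: 1·82 − 6·13 = 4]
  13 = 3·4 + 1   → row D = row B − 3·row C = (1, −3, 19)   [check: −3·82 + 19·13 = 1]
  4 = 4·1 + 0   → remainder 0, stop. gcd = 1 (last nonzero row D).
The gcd is 1, so 13 is invertible mod 82. The last nonzero row gives −3·82 + 19·13 = 1, so t = 19. So 13^(−1) ≡ 19 (mod 82). Verify: 13 · 19 = 247 ≡ 1 (mod 82). ✓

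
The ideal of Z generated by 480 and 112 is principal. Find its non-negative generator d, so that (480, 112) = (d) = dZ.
In the PID Z, (a, b) is generated by gcd(a, b). Compute gcd(480, 112) with the extended Euclidean algorithm, tracking rows (r, s, t) with s·480 + t·112 = r:
  row A: (480, 1, 0)   [1·480 + 0·112 = 480]
  row B: (112, 0, 1)   [0·480 + 1·112 = 112]
  480 = 4·112 + 32   → row C = row A − 4·row B = (32, 1, −4)   [check: 1·480 − 4·112 = 32]
  112 = 3·32 + 16   → row D = row B − 3·row C = (16, −3, 13)   [check: −3·480 + 13·112 = 16]
  32 = 2·16 + 0   → remainder 0, stop. gcd = 16 (last nonzero row D).
So gcd(480, 112) = 16, with Bézout identity −3·480 + 13·112 = 16. Containment (⊇): the Bézout identity exhibits 16 as an element of (480, 112), giving (16) ⊆ (480, 112). Containment (⊆): since 16 | 480 and 16 | 112 (480 = 16·30, 112 = 16·7), every Z-linear combination of 480 and 112 is divisible by 16, so (480, 112) ⊆ (16). Therefore (480, 112) = (16), d = 16.

Final answer: (480, 112) = (16); d = 16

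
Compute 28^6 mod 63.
Use repeated squaring. Binary(6) = 110. Walk through the bits of the exponent 6 left-to-right: at each bit after the leading one, square the running value, then multiply by 28 if the bit is 1 (always reducing mod 63):
  bit 1 = 1 (leading): start with 28.
  bit 2 = 1: square 28^2 = 784 ≡ 28; bit is 1, so multiply 28·28 = 784 ≡ 28 (mod 63).
  bit 3 = 0: square 28^2 = 784 ≡ 28 (mod 63).
Final value: 28^6 ≡ 28 (mod 63).

Final answer: 28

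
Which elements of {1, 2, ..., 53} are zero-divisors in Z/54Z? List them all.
nonzero zero-divisors of Z/54Z = {2, 3, 4, 6, 8, 9, 10, 12, 14, 15, 16, 18, 20, 21, 22, 24, 26, 27, 28, 30, 32, 33, 34, 36, 38, 39, 40, 42, 44, 45, 46, 48, 50, 51, 52}

An element a ∈ Z/54Z (with a ≠ 0) is a zero-divisor iff gcd(a, 54) > 1 (because a is a unit precisely when gcd(a, n) = 1, and in Z/nZ every nonzero, non-unit element is a zero-divisor). Scan a = 1, ..., 53 and keep those with gcd(a, 54) > 1:
  gcd(2, 54) = 2, gcd(3, 54) = 3, gcd(4, 54) = 2, gcd(6, 54) = 6, gcd(8, 54) = 2, gcd(9, 54) = 9, gcd(10, 54) = 2, gcd(12, 54) = 6, gcd(14, 54) = 2, gcd(15, 54) = 3, gcd(16, 54) = 2, gcd(18, 54) = 18, gcd(20, 54) = 2, gcd(21, 54) = 3, gcd(22, 54) = 2, gcd(24, 54) = 6, gcd(26, 54) = 2, gcd(27, 54) = 27, gcd(28, 54) = 2, gcd(30, 54) = 6, gcd(32, 54) = 2, gcd(33, 54) = 3, gcd(34, 54) = 2, gcd(36, 54) = 18, gcd(38, 54) = 2, gcd(39, 54) = 3, gcd(40, 54) = 2, gcd(42, 54) = 6, gcd(44, 54) = 2, gcd(45, 54) = 9, gcd(46, 54) = 2, gcd(48, 54) = 6, gcd(50, 54) = 2, gcd(51, 54) = 3, gcd(52, 54) = 2.
All other a ∈ {1, ..., 53} have gcd(a, 54) = 1 and are units. So the nonzero zero-divisors are exactly the 35 values of a appearing in this scan.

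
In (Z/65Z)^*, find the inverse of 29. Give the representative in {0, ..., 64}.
29^(−1) ≡ 9 (mod 65)

Apply the extended Euclidean algorithm to (65, 29), tracking rows (r, s, t) with s·65 + t·29 = r. Each division r_prev = q·r_cur + r_new produces the new row as (previous row) − q·(current row):
  row A: (65, 1, 0)   [1·65 + 0·29 = 65]
  row B: (29, 0, 1)   [0·65 + 1·29 = 29]
  65 = 2·29 + 7   → row C = row A − 2·row B = (7, 1, −2)   [check: 1·65 − 2·29 = 7]
  29 = 4·7 + 1   → row D = row B − 4·row C = (1, −4, 9)   [check: −4·65 + 9·29 = 1]
  7 = 7·1 + 0   → remainder 0, stop. gcd = 1 (last nonzero row D).
The gcd is 1, so 29 is invertible mod 65. The last nonzero row gives −4·65 + 9·29 = 1, so t = 9. So 29^(−1) ≡ 9 (mod 65). Verify: 29 · 9 = 261 ≡ 1 (mod 65). ✓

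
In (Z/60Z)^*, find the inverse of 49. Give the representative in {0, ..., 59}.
Apply the extended Euclidean algorithm to (60, 49), tracking rows (r, s, t) with s·60 + t·49 = r. Each division r_prev = q·r_cur + r_new produces the new row as (previous row) − q·(current row):
  row A: (60, 1, 0)   [1·60 + 0·49 = 60]
  row B: (49, 0, 1)   [0·60 + 1·49 = 49]
  60 = 1·49 + 11   → row C = row A − 1·row B = (11, 1, −1)   [check: 1·60 − 1·49 = 11]
  49 = 4·11 + 5   → row D = row B − 4·row C = (5, −4, 5)   [check: −4·60 + 5·49 = 5]
  11 = 2·5 + 1   → row E = row C − 2·row D = (1, 9, −11)   [check: 9·60 − 11·49 = 1]
  5 = 5·1 + 0   → remainder 0, stop. gcd = 1 (last nonzero row E).
The gcd is 1, so 49 is invertible mod 60. The last nonzero row gives 9·60 − 11·49 = 1, so t = −11. So 49^(−1) ≡ −11 ≡ 49 (mod 60). Verify: 49 · 49 = 2401 ≡ 1 (mod 60). ✓

Final answer: 49^(−1) ≡ 49 (mod 60)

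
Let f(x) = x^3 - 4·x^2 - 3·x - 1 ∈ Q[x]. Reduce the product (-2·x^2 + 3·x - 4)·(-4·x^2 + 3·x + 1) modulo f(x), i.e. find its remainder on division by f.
a · b ≡ 103·x^2 + 41·x + 10 (mod f(x))

First multiply in Q[x] without reducing: a · b = 8·x^4 - 18·x^3 + 23·x^2 - 9·x - 4. Now divide by f(x) = x^3 - 4·x^2 - 3·x - 1, eliminating the leading term at each step:
  leading term 8·x^4: subtract (8·x)·f(x) = 8·x^4 - 32·x^3 - 24·x^2 - 8·x, leaving 14·x^3 + 47·x^2 - x - 4
  leading term 14·x^3: subtract (14)·f(x) = 14·x^3 - 56·x^2 - 42·x - 14, leaving 103·x^2 + 41·x + 10
The degree is now < 3, so this is the remainder. Hence a · b ≡ 103·x^2 + 41·x + 10 in Q[x]/(f).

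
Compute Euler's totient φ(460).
φ is multiplicative, with φ(p^e) = p^e − p^(e−1). Factorise 460 = 2^2 · 5 · 23. Then
  φ(460) = (2^2 − 2^1) · (5 − 1) · (23 − 1) = 2 · 4 · 22 = 176.

Final answer: φ(460) = 176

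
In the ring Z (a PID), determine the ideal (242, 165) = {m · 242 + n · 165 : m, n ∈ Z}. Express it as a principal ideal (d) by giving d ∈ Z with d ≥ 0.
In the PID Z, (a, b) is generated by gcd(a, b). Compute gcd(242, 165) with the extended Euclidean algorithm, tracking rows (r, s, t) with s·242 + t·165 = r:
  row A: (242, 1, 0)   [1·242 + 0·165 = 242]
  row B: (165, 0, 1)   [0·242 + 1·165 = 165]
  242 = 1·165 + 77   → row C = row A − 1·row B = (77, 1, −1)   [check: 1·242 − 1·165 = 77]
  165 = 2·77 + 11   → row D = row B − 2·row C = (11, −2, 3)   [check: −2·242 + 3·165 = 11]
  77 = 7·11 + 0   → remainder 0, stop. gcd = 11 (last nonzero row D).
So gcd(242, 165) = 11, with Bézout identity −2·242 + 3·165 = 11. Containment (⊇): the Bézout identity exhibits 11 as an element of (242, 165), giving (11) ⊆ (242, 165). Containment (⊆): since 11 | 242 and 11 | 165 (242 = 11·22, 165 = 11·15), every Z-linear combination of 242 and 165 is divisible by 11, so (242, 165) ⊆ (11). Therefore (242, 165) = (11), d = 11.

Final answer: (242, 165) = (11); d = 11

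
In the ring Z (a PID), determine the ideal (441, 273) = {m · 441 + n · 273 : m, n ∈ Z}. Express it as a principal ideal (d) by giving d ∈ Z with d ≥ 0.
(441, 273) = (21); d = 21

In the PID Z, (a, b) is generated by gcd(a, b). Compute gcd(441, 273) with the extended Euclidean algorithm, tracking rows (r, s, t) with s·441 + t·273 = r:
  row A: (441, 1, 0)   [1·441 + 0·273 = 441]
  row B: (273, 0, 1)   [0·441 + 1·273 = 273]
  441 = 1·273 + 168   → row C = row A − 1·row B = (168, 1, −1)   [check: 1·441 − 1·273 = 168]
  273 = 1·168 + 105   → row D = row B − 1·row C = (105, −1, 2)   [check: −1·441 + 2·273 = 105]
  168 = 1·105 + 63   → row E = row C − 1·row D = (63, 2, −3)   [check: 2·441 − 3·273 = 63]
  105 = 1·63 + 42   → row F = row D − 1·row E = (42, −3, 5)   [check: −3·441 + 5·273 = 42]
  63 = 1·42 + 21   → row G = row E − 1·row F = (21, 5, −8)   [check: 5·441 − 8·273 = 21]
  42 = 2·21 + 0   → remainder 0, stop. gcd = 21 (last nonzero row G).
So gcd(441, 273) = 21, with Bézout identity 5·441 − 8·273 = 21. Containment (⊇): the Bézout identity exhibits 21 as an element of (441, 273), giving (21) ⊆ (441, 273). Containment (⊆): since 21 | 441 and 21 | 273 (441 = 21·21, 273 = 21·13), every Z-linear combination of 441 and 273 is divisible by 21, so (441, 273) ⊆ (21). Therefore (441, 273) = (21), d = 21.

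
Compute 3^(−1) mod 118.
Apply the extended Euclidean algorithm to (118, 3), tracking rows (r, s, t) with s·118 + t·3 = r. Each division r_prev = q·r_cur + r_new produces the new row as (previous row) − q·(current row):
  row A: (118, 1, 0)   [1·118 + 0·3 = 118]
  row B: (3, 0, 1)   [0·118 + 1·3 = 3]
  118 = 39·3 + 1   → row C = row A − 39·row B = (1, 1, −39)   [check: 1·118 − 39·3 = 1]
  3 = 3·1 + 0   → remainder 0, stop. gcd = 1 (last nonzero row C).
The gcd is 1, so 3 is invertible mod 118. The last nonzero row gives 1·118 − 39·3 = 1, so t = −39. So 3^(−1) ≡ −39 ≡ 79 (mod 118). Verify: 3 · 79 = 237 ≡ 1 (mod 118). ✓

Final answer: 3^(−1) ≡ 79 (mod 118)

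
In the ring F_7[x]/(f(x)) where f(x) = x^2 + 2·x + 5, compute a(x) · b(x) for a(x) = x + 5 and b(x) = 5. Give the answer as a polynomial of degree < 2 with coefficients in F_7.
a · b ≡ 5·x + 4 (mod f(x))

Multiply as integer polynomials: a · b = 5·x + 25. Reducing coefficients mod 7: a · b ≡ 5·x + 4. This already has degree < 2, so no reduction by f is needed. Hence a · b ≡ 5·x + 4 in F_7[x]/(f).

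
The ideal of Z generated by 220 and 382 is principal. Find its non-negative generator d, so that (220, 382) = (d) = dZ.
(220, 382) = (2); d = 2

In the PID Z, (a, b) is generated by gcd(a, b). Compute gcd(382, 220) with the extended Euclidean algorithm, tracking rows (r, s, t) with s·382 + t·220 = r:
  row A: (382, 1, 0)   [1·382 + 0·220 = 382]
  row B: (220, 0, 1)   [0·382 + 1·220 = 220]
  382 = 1·220 + 162   → row C = row A − 1·row B = (162, 1, −1)   [check: 1·382 − 1·220 = 162]
  220 = 1·162 + 58   → row D = row B − 1·row C = (58, −1, 2)   [check: −1·382 + 2·220 = 58]
  162 = 2·58 + 46   → row E = row C − 2·row D = (46, 3, −5)   [check: 3·382 − 5·220 = 46]
  58 = 1·46 + 12   → row F = row D − 1·row E = (12, −4, 7)   [check: −4·382 + 7·220 = 12]
  46 = 3·12 + 10   → row G = row E − 3·row F = (10, 15, −26)   [check: 15·382 − 26·220 = 10]
  12 = 1·10 + 2   → row H = row F − 1·row G = (2, −19, 33)   [check: −19·382 + 33·220 = 2]
  10 = 5·2 + 0   → remainder 0, stop. gcd = 2 (last nonzero row H).
So gcd(220, 382) = 2, with Bézout identity −19·382 + 33·220 = 2. Containment (⊇): the Bézout identity exhibits 2 as an element of (220, 382), giving (2) ⊆ (220, 382). Containment (⊆): since 2 | 220 and 2 | 382 (220 = 2·110, 382 = 2·191), every Z-linear combination of 220 and 382 is divisible by 2, so (220, 382) ⊆ (2). Therefore (220, 382) = (2), d = 2.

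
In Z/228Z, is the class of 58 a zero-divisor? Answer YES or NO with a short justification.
YES

gcd(58, 228) = 2 > 1, so 58 is not a unit in Z/228Z. In Z/nZ every nonzero non-unit is a zero-divisor: explicitly, take b = 228/gcd = 114 ≠ 0 (mod 228); then 58·114 = 6612 = 29·228, i.e. 58·114 ≡ 0 (mod 228). So 58 is a zero-divisor.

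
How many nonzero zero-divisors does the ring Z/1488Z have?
In Z/1488Z each nonzero element is either a unit (gcd with 1488 is 1) or a zero-divisor (gcd > 1). The number of units is φ(1488): factorise 1488 = 2^4 · 3 · 31, so φ(1488) = (2^4 − 2^3) · (3 − 1) · (31 − 1) = 8 · 2 · 30 = 480. The nonzero elements number 1488 − 1 = 1487. Hence the nonzero zero-divisors number 1487 − 480 = 1007.

Final answer: Z/1488Z has 1007 nonzero zero-divisors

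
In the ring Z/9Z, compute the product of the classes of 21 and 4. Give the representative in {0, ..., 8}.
Reduce the factors first: 21 ≡ 3 (mod 9), so 21 · 4 ≡ 3 · 4 (mod 9). 3 · 4 = 12. Dividing by 9: 12 = 1·9 + 3. So (21 · 4) mod 9 = 3.

Final answer: 3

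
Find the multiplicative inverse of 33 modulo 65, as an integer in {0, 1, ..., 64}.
Apply the extended Euclidean algorithm to (65, 33), tracking rows (r, s, t) with s·65 + t·33 = r. Each division r_prev = q·r_cur + r_new produces the new row as (previous row) − q·(current row):
  row A: (65, 1, 0)   [1·65 + 0·33 = 65]
  row B: (33, 0, 1)   [0·65 + 1·33 = 33]
  65 = 1·33 + 32   → row C = row A − 1·row B = (32, 1, −1)   [check: 1·65 − 1·33 = 32]
  33 = 1·32 + 1   → row D = row B − 1·row C = (1, −1, 2)   [check: −1·65 + 2·33 = 1]
  32 = 32·1 + 0   → remainder 0, stop. gcd = 1 (last nonzero row D).
The gcd is 1, so 33 is invertible mod 65. The last nonzero row gives −1·65 + 2·33 = 1, so t = 2. So 33^(−1) ≡ 2 (mod 65). Verify: 33 · 2 = 66 ≡ 1 (mod 65). ✓

Final answer: 33^(−1) ≡ 2 (mod 65)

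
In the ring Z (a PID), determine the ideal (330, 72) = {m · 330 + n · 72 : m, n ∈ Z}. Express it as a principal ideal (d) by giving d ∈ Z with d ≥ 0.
(330, 72) = (6); d = 6

In the PID Z, (a, b) is generated by gcd(a, b). Compute gcd(330, 72) with the extended Euclidean algorithm, tracking rows (r, s, t) with s·330 + t·72 = r:
  row A: (330, 1, 0)   [1·330 + 0·72 = 330]
  row B: (72, 0, 1)   [0·330 + 1·72 = 72]
  330 = 4·72 + 42   → row C = row A − 4·row B = (42, 1, −4)   [check: 1·330 − 4·72 = 42]
  72 = 1·42 + 30   → row D = row B − 1·row C = (30, −1, 5)   [check: −1·330 + 5·72 = 30]
  42 = 1·30 + 12   → row E = row C − 1·row D = (12, 2, −9)   [check: 2·330 − 9·72 = 12]
  30 = 2·12 + 6   → row F = row D − 2·row E = (6, −5, 23)   [check: −5·330 + 23·72 = 6]
  12 = 2·6 + 0   → remainder 0, stop. gcd = 6 (last nonzero row F).
So gcd(330, 72) = 6, with Bézout identity −5·330 + 23·72 = 6. Containment (⊇): the Bézout identity exhibits 6 as an element of (330, 72), giving (6) ⊆ (330, 72). Containment (⊆): since 6 | 330 and 6 | 72 (330 = 6·55, 72 = 6·12), every Z-linear combination of 330 and 72 is divisible by 6, so (330, 72) ⊆ (6). Therefore (330, 72) = (6), d = 6.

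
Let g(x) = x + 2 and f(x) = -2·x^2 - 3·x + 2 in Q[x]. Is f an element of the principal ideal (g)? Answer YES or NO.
YES

In Q[x] the ideal (g) consists of all multiples of g, so f ∈ (g) iff g | f, i.e. iff the remainder of f on division by g is 0. Divide f by g (g is monic, so eliminate the leading term of the running remainder at each step):
  leading term -2·x^2: subtract (-2·x)·g(x) = -2·x^2 - 4·x, leaving x + 2
  leading term x: subtract (1)·g(x) = x + 2, leaving 0
The remainder is 0, so f(x) = g(x) · h(x) with h(x) = 1 - 2·x. Hence g | f, i.e. f ∈ (g).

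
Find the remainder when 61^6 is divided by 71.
Use repeated squaring. Binary(6) = 110. Walk through the bits of the exponent 6 left-to-right: at each bit after the leading one, square the running value, then multiply by 61 if the bit is 1 (always reducing mod 71):
  bit 1 = 1 (leading): start with 61.
  bit 2 = 1: square 61^2 = 3721 ≡ 29; bit is 1, so multiply 29·61 = 1769 ≡ 65 (mod 71).
  bit 3 = 0: square 65^2 = 4225 ≡ 36 (mod 71).
Final value: 61^6 ≡ 36 (mod 71).

Final answer: 36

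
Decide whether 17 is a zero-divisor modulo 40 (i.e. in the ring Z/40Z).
gcd(17, 40) = 1, so 17 is a unit in Z/40Z (it has a multiplicative inverse). A unit cannot be a zero-divisor: if 17·b ≡ 0 then multiplying both sides by 17^(−1) gives b ≡ 0. So 17 is not a zero-divisor.

Final answer: NO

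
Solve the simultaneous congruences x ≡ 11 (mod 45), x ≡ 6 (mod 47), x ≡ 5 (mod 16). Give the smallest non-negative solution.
The moduli 45, 47, 16 are pairwise coprime, so by the CRT there is a unique solution mod 45·47·16 = 33840.
Solve by successive substitution. Start with x ≡ 11 (mod 45).
  Combine with x ≡ 6 (mod 47): write x = 11 + 45·t and require 11 + 45·t ≡ 6 (mod 47), i.e. 45·t ≡ 6 − 11 ≡ 42 (mod 47). Since 45^(−1) ≡ 23 (mod 47), t ≡ 23·42 ≡ 26 (mod 47). So x ≡ 11 + 45·26 = 1181 (mod 2115).
  Combine with x ≡ 5 (mod 16): write x = 1181 + 2115·t and require 1181 + 2115·t ≡ 5 (mod 16), i.e. 2115·t ≡ 5 − 1181 ≡ 8 (mod 16). Since 2115^(−1) ≡ 11 (mod 16) (2115 ≡ 3 (mod 16)), t ≡ 11·8 ≡ 8 (mod 16). So x ≡ 1181 + 2115·8 = 18101 (mod 33840).
Unique solution in [0, 33840): x = 18101.

Final answer: x ≡ 18101 (mod 33840); the representative in [0, 33840) is 18101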